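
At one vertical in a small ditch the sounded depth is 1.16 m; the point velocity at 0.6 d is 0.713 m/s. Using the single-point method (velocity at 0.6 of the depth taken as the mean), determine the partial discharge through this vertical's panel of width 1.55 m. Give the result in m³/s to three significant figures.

1.28 m³/s

v̄ = v₀.₆ = 0.713 m/s
q = v̄ × d × w = 0.7130 × 1.16 × 1.55 = 1.282 m³/s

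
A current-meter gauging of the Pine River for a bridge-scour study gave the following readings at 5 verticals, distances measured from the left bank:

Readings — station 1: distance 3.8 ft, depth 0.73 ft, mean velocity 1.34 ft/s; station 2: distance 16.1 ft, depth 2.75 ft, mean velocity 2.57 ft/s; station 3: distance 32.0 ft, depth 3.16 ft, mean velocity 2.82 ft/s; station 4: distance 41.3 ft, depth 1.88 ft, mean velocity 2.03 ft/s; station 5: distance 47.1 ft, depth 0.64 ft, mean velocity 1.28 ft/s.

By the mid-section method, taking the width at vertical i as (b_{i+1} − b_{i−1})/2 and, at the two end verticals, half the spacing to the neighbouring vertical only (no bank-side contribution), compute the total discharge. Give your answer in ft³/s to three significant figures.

w_1 = (16.1 − 3.8)/2 = 6.15 ft; q_1 = 1.34 × 0.73 × 6.15 = 6.016 ft³/s
w_2 = (32.0 − 3.8)/2 = 14.1 ft; q_2 = 2.57 × 2.75 × 14.1 = 99.65 ft³/s
w_3 = (41.3 − 16.1)/2 = 12.6 ft; q_3 = 2.82 × 3.16 × 12.6 = 112.3 ft³/s
w_4 = (47.1 − 32.0)/2 = 7.55 ft; q_4 = 2.03 × 1.88 × 7.55 = 28.81 ft³/s
w_5 = (47.1 − 41.3)/2 = 2.9 ft; q_5 = 1.28 × 0.64 × 2.9 = 2.376 ft³/s
Q = Σ qᵢ = 249.1 ft³/s

249 ft³/s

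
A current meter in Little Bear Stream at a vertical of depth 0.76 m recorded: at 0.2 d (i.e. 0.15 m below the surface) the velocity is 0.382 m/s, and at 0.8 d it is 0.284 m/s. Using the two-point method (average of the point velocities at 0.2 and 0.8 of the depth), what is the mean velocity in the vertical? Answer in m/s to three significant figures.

v̄ = (0.382 + 0.284) / 2 = 0.3330 m/s

0.333 m/s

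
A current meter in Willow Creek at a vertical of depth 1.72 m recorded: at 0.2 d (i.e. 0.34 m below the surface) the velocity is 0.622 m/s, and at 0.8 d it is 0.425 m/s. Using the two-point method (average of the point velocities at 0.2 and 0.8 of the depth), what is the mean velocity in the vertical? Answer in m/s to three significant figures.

0.524 m/s

v̄ = (0.622 + 0.425) / 2 = 0.5235 m/s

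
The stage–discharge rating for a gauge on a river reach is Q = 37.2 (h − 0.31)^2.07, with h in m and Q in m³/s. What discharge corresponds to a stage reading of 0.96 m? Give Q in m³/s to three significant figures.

Q = 37.2 × (0.96 − 0.31)^2.07 = 37.2 × 0.65^2.07 = 15.25 m³/s

15.3 m³/s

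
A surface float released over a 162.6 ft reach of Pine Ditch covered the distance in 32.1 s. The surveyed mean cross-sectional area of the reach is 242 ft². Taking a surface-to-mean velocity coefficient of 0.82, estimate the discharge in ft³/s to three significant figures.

v_surface = L / t̄ = 162.6 / 32.1 = 5.065 ft/s
v_mean = 0.82 × 5.065 = 4.154 ft/s
Q = A × v_mean = 242 × 4.154 = 1005 ft³/s

1010 ft³/s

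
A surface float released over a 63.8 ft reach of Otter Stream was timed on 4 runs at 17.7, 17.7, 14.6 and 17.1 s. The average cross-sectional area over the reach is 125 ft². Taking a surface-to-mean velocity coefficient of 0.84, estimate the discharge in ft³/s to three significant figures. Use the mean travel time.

t̄ = (17.7 + 17.7 + 14.6 + 17.1) / 4 = 16.775 s
v_surface = L / t̄ = 63.8 / 16.775 = 3.803 ft/s
v_mean = 0.84 × 3.803 = 3.195 ft/s
Q = A × v_mean = 125 × 3.195 = 399.3 ft³/s

399 ft³/s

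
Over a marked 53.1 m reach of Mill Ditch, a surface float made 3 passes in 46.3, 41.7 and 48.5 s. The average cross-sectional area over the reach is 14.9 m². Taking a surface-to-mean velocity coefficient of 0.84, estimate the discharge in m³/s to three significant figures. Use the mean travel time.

14.6 m³/s

t̄ = (46.3 + 41.7 + 48.5) / 3 = 45.5 s
v_surface = L / t̄ = 53.1 / 45.5 = 1.167 m/s
v_mean = 0.84 × 1.167 = 0.9803 m/s
Q = A × v_mean = 14.9 × 0.9803 = 14.61 m³/s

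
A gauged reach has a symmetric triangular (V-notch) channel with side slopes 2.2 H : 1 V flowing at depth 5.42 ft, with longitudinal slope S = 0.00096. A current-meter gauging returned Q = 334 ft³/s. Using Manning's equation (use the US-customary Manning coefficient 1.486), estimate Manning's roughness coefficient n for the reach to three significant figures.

0.0163

A = z·y² = 2.2×5.42² = 64.63 ft²
P = 2y√(1+z²) = 2×5.42×√(1+2.2²) = 26.20 ft
R = A/P = 64.63/26.20 = 2.467 ft
n = (1.486/Q)·A·R^(2/3)·S^(1/2) = (1.486/334) × 64.63 × 1.826 × 0.03098 = 0.01627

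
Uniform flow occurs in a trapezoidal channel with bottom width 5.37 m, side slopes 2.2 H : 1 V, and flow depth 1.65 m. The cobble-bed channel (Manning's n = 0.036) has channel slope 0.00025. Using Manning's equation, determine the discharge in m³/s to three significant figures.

A = (b + z·y)·y = (5.37 + 2.2×1.65)×1.65 = 14.85 m²
P = b + 2y√(1+z²) = 5.37 + 2×1.65×√(1+2.2²) = 13.34 m
R = A/P = 14.85/13.34 = 1.113 m
Q = (1/n)·A·R^(2/3)·S^(1/2) = (1/0.036) × 14.85 × 1.113^(2/3) × 0.00025^(1/2) = 7.004 m³/s

7.00 m³/s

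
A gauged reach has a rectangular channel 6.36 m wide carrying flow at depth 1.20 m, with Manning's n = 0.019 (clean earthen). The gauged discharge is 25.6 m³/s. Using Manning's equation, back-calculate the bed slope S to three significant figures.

A = b·y = 6.36 × 1.20 = 7.632 m²
P = b + 2y = 6.36 + 2×1.20 = 8.760 m
R = A/P = 7.632/8.760 = 0.8712 m
S = (Q·n / (1·A·R^(2/3)))² = (25.6×0.019 / (1×7.632×0.9122))² = 0.004881

0.00488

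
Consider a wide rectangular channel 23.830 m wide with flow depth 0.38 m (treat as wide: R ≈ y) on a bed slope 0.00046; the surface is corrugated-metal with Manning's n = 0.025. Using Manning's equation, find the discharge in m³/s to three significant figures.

A = b·y = 23.830 × 0.38 = 9.055 m²
Wide channel: R ≈ y = 0.38 m
Q = (1/n)·A·R^(2/3)·S^(1/2) = (1/0.025) × 9.055 × 0.3800^(2/3) × 0.00046^(1/2) = 4.076 m³/s

4.08 m³/s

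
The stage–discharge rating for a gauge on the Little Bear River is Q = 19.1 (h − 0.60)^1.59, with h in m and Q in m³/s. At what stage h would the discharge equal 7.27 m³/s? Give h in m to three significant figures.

1.14 m

h − h₀ = (Q/C)^(1/b) = (7.27/19.1)^(1/1.59) = 0.5447 m
h = 0.60 + 0.5447 = 1.145 m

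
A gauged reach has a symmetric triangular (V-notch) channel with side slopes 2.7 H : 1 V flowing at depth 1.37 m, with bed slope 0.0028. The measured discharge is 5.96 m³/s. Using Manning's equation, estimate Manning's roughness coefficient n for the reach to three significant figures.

A = z·y² = 2.7×1.37² = 5.068 m²
P = 2y√(1+z²) = 2×1.37×√(1+2.7²) = 7.889 m
R = A/P = 5.068/7.889 = 0.6424 m
n = (1/Q)·A·R^(2/3)·S^(1/2) = (1/5.96) × 5.068 × 0.7445 × 0.05292 = 0.03350

0.0335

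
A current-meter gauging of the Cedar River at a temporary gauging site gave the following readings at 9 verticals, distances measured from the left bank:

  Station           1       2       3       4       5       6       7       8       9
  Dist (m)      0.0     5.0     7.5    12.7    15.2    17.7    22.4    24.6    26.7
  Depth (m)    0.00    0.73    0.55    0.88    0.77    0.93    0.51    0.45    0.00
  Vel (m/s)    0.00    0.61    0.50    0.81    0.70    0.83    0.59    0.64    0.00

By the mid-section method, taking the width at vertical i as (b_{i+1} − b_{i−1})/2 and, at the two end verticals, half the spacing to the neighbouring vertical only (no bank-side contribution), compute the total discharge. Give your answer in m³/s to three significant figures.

11.3 m³/s

w_2 = (7.5 − 0.0)/2 = 3.75 m; q_2 = 0.61 × 0.73 × 3.75 = 1.670 m³/s
w_3 = (12.7 − 5.0)/2 = 3.85 m; q_3 = 0.50 × 0.55 × 3.85 = 1.059 m³/s
w_4 = (15.2 − 7.5)/2 = 3.85 m; q_4 = 0.81 × 0.88 × 3.85 = 2.744 m³/s
w_5 = (17.7 − 12.7)/2 = 2.5 m; q_5 = 0.70 × 0.77 × 2.5 = 1.348 m³/s
w_6 = (22.4 − 15.2)/2 = 3.6 m; q_6 = 0.83 × 0.93 × 3.6 = 2.779 m³/s
w_7 = (24.6 − 17.7)/2 = 3.45 m; q_7 = 0.59 × 0.51 × 3.45 = 1.038 m³/s
w_8 = (26.7 − 22.4)/2 = 2.15 m; q_8 = 0.64 × 0.45 × 2.15 = 0.6192 m³/s
Stations 1, 9 contribute zero (depth or velocity is 0).
Q = Σ qᵢ = 11.26 m³/s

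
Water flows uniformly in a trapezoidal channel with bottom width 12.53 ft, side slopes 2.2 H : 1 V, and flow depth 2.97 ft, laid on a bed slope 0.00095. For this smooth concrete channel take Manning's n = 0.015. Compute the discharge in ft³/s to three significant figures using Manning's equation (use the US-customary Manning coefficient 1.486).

284 ft³/s

A = (b + z·y)·y = (12.53 + 2.2×2.97)×2.97 = 56.62 ft²
P = b + 2y√(1+z²) = 12.53 + 2×2.97×√(1+2.2²) = 26.88 ft
R = A/P = 56.62/26.88 = 2.106 ft
Q = (1.486/n)·A·R^(2/3)·S^(1/2) = (1.486/0.015) × 56.62 × 2.106^(2/3) × 0.00095^(1/2) = 284.1 ft³/s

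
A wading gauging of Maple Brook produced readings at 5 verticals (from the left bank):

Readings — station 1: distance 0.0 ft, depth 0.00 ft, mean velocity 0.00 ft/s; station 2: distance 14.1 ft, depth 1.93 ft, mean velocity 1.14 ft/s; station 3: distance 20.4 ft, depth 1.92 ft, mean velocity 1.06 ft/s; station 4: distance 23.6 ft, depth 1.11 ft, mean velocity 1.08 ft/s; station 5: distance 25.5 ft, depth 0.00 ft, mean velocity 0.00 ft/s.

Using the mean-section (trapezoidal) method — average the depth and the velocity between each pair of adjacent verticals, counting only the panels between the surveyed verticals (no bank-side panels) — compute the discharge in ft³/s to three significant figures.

26.9 ft³/s

Panel 1-2: Δb = 14.1 ft, d̄ = (0.00+1.93)/2 = 0.965, v̄ = (0.00+1.14)/2 = 0.57 → q = 14.1×0.965×0.57 = 7.756 ft³/s
Panel 2-3: Δb = 6.3 ft, d̄ = (1.93+1.92)/2 = 1.925, v̄ = (1.14+1.06)/2 = 1.1 → q = 6.3×1.925×1.1 = 13.34 ft³/s
Panel 3-4: Δb = 3.2 ft, d̄ = (1.92+1.11)/2 = 1.515, v̄ = (1.06+1.08)/2 = 1.07 → q = 3.2×1.515×1.07 = 5.187 ft³/s
Panel 4-5: Δb = 1.9 ft, d̄ = (1.11+0.00)/2 = 0.555, v̄ = (1.08+0.00)/2 = 0.54 → q = 1.9×0.555×0.54 = 0.5694 ft³/s
Q = Σ q = 26.85 ft³/s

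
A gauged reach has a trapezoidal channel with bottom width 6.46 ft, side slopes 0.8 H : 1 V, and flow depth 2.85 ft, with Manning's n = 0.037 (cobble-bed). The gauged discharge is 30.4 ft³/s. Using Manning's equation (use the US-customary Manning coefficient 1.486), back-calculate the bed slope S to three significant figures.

A = (b + z·y)·y = (6.46 + 0.8×2.85)×2.85 = 24.91 ft²
P = b + 2y√(1+z²) = 6.46 + 2×2.85×√(1+0.8²) = 13.76 ft
R = A/P = 24.91/13.76 = 1.810 ft
S = (Q·n / (1.486·A·R^(2/3)))² = (30.4×0.037 / (1.486×24.91×1.485))² = 0.0004185

0.000419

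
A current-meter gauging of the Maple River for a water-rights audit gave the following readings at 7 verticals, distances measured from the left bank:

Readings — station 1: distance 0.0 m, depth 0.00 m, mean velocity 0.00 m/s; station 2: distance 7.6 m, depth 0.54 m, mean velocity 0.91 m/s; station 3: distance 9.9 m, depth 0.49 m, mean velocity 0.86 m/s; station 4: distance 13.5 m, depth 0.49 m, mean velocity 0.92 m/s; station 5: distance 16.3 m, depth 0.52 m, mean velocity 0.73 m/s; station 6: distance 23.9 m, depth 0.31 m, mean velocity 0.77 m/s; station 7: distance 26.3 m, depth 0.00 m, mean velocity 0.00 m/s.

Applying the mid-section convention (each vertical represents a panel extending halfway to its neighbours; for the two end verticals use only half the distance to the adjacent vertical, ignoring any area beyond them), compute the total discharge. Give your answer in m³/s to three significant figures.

w_2 = (9.9 − 0.0)/2 = 4.95 m; q_2 = 0.91 × 0.54 × 4.95 = 2.432 m³/s
w_3 = (13.5 − 7.6)/2 = 2.95 m; q_3 = 0.86 × 0.49 × 2.95 = 1.243 m³/s
w_4 = (16.3 − 9.9)/2 = 3.2 m; q_4 = 0.92 × 0.49 × 3.2 = 1.443 m³/s
w_5 = (23.9 − 13.5)/2 = 5.2 m; q_5 = 0.73 × 0.52 × 5.2 = 1.974 m³/s
w_6 = (26.3 − 16.3)/2 = 5 m; q_6 = 0.77 × 0.31 × 5 = 1.194 m³/s
Stations 1, 7 contribute zero (depth or velocity is 0).
Q = Σ qᵢ = 8.286 m³/s

8.29 m³/s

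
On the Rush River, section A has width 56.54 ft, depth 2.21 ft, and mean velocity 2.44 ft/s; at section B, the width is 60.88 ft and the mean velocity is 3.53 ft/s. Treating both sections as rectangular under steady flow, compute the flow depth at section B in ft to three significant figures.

Q = A₁V₁ = (56.54×2.21) × 2.44 = 304.9 ft³/s
d₂ = Q/(b₂ V₂) = 304.9/(60.88×3.53) = 1.419 ft

1.42 ft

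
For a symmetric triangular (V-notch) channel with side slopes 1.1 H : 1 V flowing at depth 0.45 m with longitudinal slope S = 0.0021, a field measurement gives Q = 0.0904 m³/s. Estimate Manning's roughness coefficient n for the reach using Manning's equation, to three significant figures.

0.0342

A = z·y² = 1.1×0.45² = 0.2228 m²
P = 2y√(1+z²) = 2×0.45×√(1+1.1²) = 1.338 m
R = A/P = 0.2228/1.338 = 0.1665 m
n = (1/Q)·A·R^(2/3)·S^(1/2) = (1/0.0904) × 0.2228 × 0.3026 × 0.04583 = 0.03417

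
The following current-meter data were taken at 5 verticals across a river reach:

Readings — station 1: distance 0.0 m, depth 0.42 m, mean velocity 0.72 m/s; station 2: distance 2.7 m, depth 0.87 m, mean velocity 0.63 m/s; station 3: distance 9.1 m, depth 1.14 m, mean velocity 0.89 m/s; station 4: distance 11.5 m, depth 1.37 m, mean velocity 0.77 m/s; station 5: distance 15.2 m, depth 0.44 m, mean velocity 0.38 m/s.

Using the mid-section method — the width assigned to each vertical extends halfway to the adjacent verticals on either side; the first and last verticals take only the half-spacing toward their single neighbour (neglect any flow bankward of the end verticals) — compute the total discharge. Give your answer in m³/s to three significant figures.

10.9 m³/s

w_1 = (2.7 − 0.0)/2 = 1.35 m; q_1 = 0.72 × 0.42 × 1.35 = 0.4082 m³/s
w_2 = (9.1 − 0.0)/2 = 4.55 m; q_2 = 0.63 × 0.87 × 4.55 = 2.494 m³/s
w_3 = (11.5 − 2.7)/2 = 4.4 m; q_3 = 0.89 × 1.14 × 4.4 = 4.464 m³/s
w_4 = (15.2 − 9.1)/2 = 3.05 m; q_4 = 0.77 × 1.37 × 3.05 = 3.217 m³/s
w_5 = (15.2 − 11.5)/2 = 1.85 m; q_5 = 0.38 × 0.44 × 1.85 = 0.3093 m³/s
Q = Σ qᵢ = 10.89 m³/s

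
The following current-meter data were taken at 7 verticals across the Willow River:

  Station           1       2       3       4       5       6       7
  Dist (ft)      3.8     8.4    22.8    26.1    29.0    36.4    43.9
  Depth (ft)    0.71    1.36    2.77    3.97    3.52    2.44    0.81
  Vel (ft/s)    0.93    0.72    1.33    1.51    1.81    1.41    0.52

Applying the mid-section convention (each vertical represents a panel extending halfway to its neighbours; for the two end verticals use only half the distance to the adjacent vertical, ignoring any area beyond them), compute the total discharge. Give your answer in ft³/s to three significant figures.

w_1 = (8.4 − 3.8)/2 = 2.3 ft; q_1 = 0.93 × 0.71 × 2.3 = 1.519 ft³/s
w_2 = (22.8 − 3.8)/2 = 9.5 ft; q_2 = 0.72 × 1.36 × 9.5 = 9.302 ft³/s
w_3 = (26.1 − 8.4)/2 = 8.85 ft; q_3 = 1.33 × 2.77 × 8.85 = 32.60 ft³/s
w_4 = (29.0 − 22.8)/2 = 3.1 ft; q_4 = 1.51 × 3.97 × 3.1 = 18.58 ft³/s
w_5 = (36.4 − 26.1)/2 = 5.15 ft; q_5 = 1.81 × 3.52 × 5.15 = 32.81 ft³/s
w_6 = (43.9 − 29.0)/2 = 7.45 ft; q_6 = 1.41 × 2.44 × 7.45 = 25.63 ft³/s
w_7 = (43.9 − 36.4)/2 = 3.75 ft; q_7 = 0.52 × 0.81 × 3.75 = 1.580 ft³/s
Q = Σ qᵢ = 122.0 ft³/s

122 ft³/s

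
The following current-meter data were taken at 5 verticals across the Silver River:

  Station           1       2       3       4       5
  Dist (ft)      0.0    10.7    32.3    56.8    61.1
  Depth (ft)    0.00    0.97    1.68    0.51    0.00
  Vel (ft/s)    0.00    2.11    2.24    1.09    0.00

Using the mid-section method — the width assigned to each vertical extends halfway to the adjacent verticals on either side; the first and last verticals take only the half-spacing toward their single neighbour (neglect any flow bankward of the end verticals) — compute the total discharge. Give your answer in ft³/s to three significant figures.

w_2 = (32.3 − 0.0)/2 = 16.15 ft; q_2 = 2.11 × 0.97 × 16.15 = 33.05 ft³/s
w_3 = (56.8 − 10.7)/2 = 23.05 ft; q_3 = 2.24 × 1.68 × 23.05 = 86.74 ft³/s
w_4 = (61.1 − 32.3)/2 = 14.4 ft; q_4 = 1.09 × 0.51 × 14.4 = 8.005 ft³/s
Stations 1, 5 contribute zero (depth or velocity is 0).
Q = Σ qᵢ = 127.8 ft³/s

128 ft³/s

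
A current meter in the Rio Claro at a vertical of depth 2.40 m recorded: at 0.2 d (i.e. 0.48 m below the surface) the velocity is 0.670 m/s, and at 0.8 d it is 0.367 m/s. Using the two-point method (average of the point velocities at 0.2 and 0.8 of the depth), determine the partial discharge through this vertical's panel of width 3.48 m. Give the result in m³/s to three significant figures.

v̄ = (0.670 + 0.367) / 2 = 0.5185 m/s
q = v̄ × d × w = 0.5185 × 2.40 × 3.48 = 4.331 m³/s

4.33 m³/s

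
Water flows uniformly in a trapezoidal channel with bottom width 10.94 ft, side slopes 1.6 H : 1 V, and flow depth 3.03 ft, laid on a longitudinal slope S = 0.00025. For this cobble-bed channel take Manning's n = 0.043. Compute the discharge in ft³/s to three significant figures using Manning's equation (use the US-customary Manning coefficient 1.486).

A = (b + z·y)·y = (10.94 + 1.6×3.03)×3.03 = 47.84 ft²
P = b + 2y√(1+z²) = 10.94 + 2×3.03×√(1+1.6²) = 22.37 ft
R = A/P = 47.84/22.37 = 2.138 ft
Q = (1.486/n)·A·R^(2/3)·S^(1/2) = (1.486/0.043) × 47.84 × 2.138^(2/3) × 0.00025^(1/2) = 43.38 ft³/s

43.4 ft³/s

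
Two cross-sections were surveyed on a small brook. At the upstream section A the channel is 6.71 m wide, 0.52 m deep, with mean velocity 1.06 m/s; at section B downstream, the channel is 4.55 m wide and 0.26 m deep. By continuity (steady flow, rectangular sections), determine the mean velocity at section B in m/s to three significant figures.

Q = A₁V₁ = (6.71×0.52) × 1.06 = 3.699 m³/s
A₂ = 4.55 × 0.26 = 1.183 m²
V₂ = Q/A₂ = 3.699/1.183 = 3.126 m/s

3.13 m/s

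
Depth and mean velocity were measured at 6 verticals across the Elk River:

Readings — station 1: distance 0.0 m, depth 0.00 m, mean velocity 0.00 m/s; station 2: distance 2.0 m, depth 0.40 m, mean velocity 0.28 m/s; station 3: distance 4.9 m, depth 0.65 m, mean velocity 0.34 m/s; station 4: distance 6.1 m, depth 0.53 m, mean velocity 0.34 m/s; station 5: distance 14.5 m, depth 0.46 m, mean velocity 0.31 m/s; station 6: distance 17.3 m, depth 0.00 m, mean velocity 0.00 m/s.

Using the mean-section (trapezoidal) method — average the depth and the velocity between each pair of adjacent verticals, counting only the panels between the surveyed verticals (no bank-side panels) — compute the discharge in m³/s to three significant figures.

Panel 1-2: Δb = 2 m, d̄ = (0.00+0.40)/2 = 0.2, v̄ = (0.00+0.28)/2 = 0.14 → q = 2×0.2×0.14 = 0.05600 m³/s
Panel 2-3: Δb = 2.9 m, d̄ = (0.40+0.65)/2 = 0.525, v̄ = (0.28+0.34)/2 = 0.31 → q = 2.9×0.525×0.31 = 0.4720 m³/s
Panel 3-4: Δb = 1.2 m, d̄ = (0.65+0.53)/2 = 0.59, v̄ = (0.34+0.34)/2 = 0.34 → q = 1.2×0.59×0.34 = 0.2407 m³/s
Panel 4-5: Δb = 8.4 m, d̄ = (0.53+0.46)/2 = 0.495, v̄ = (0.34+0.31)/2 = 0.325 → q = 8.4×0.495×0.325 = 1.351 m³/s
Panel 5-6: Δb = 2.8 m, d̄ = (0.46+0.00)/2 = 0.23, v̄ = (0.31+0.00)/2 = 0.155 → q = 2.8×0.23×0.155 = 0.09982 m³/s
Q = Σ q = 2.220 m³/s

2.22 m³/s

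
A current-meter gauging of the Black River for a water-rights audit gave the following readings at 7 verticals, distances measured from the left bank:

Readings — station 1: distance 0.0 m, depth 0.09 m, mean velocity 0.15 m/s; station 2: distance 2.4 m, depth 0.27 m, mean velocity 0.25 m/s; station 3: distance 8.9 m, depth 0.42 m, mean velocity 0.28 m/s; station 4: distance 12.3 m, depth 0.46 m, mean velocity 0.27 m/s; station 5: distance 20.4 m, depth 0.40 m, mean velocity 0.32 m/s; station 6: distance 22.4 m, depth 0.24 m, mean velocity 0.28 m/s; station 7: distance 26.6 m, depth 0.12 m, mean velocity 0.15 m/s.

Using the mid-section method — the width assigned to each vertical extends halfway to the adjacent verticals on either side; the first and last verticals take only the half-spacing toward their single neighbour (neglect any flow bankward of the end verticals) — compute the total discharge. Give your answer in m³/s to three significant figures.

2.51 m³/s

w_1 = (2.4 − 0.0)/2 = 1.2 m; q_1 = 0.15 × 0.09 × 1.2 = 0.01620 m³/s
w_2 = (8.9 − 0.0)/2 = 4.45 m; q_2 = 0.25 × 0.27 × 4.45 = 0.3004 m³/s
w_3 = (12.3 − 2.4)/2 = 4.95 m; q_3 = 0.28 × 0.42 × 4.95 = 0.5821 m³/s
w_4 = (20.4 − 8.9)/2 = 5.75 m; q_4 = 0.27 × 0.46 × 5.75 = 0.7142 m³/s
w_5 = (22.4 − 12.3)/2 = 5.05 m; q_5 = 0.32 × 0.40 × 5.05 = 0.6464 m³/s
w_6 = (26.6 − 20.4)/2 = 3.1 m; q_6 = 0.28 × 0.24 × 3.1 = 0.2083 m³/s
w_7 = (26.6 − 22.4)/2 = 2.1 m; q_7 = 0.15 × 0.12 × 2.1 = 0.03780 m³/s
Q = Σ qᵢ = 2.505 m³/s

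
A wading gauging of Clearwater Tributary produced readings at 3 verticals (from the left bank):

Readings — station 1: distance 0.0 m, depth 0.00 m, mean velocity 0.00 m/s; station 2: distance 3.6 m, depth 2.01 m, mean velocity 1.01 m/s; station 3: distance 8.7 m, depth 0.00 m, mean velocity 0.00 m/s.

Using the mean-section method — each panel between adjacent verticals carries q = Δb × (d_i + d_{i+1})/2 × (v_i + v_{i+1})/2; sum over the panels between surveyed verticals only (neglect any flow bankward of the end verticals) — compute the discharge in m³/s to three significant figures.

Panel 1-2: Δb = 3.6 m, d̄ = (0.00+2.01)/2 = 1.005, v̄ = (0.00+1.01)/2 = 0.505 → q = 3.6×1.005×0.505 = 1.827 m³/s
Panel 2-3: Δb = 5.1 m, d̄ = (2.01+0.00)/2 = 1.005, v̄ = (1.01+0.00)/2 = 0.505 → q = 5.1×1.005×0.505 = 2.588 m³/s
Q = Σ q = 4.415 m³/s

4.42 m³/s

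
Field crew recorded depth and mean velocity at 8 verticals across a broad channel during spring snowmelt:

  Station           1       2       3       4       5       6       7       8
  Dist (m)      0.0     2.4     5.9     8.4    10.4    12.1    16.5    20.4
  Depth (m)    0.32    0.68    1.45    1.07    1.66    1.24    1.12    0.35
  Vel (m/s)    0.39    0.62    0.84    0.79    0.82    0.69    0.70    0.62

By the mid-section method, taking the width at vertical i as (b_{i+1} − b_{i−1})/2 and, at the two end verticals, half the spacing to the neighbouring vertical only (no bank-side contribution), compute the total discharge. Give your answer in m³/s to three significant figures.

w_1 = (2.4 − 0.0)/2 = 1.2 m; q_1 = 0.39 × 0.32 × 1.2 = 0.1498 m³/s
w_2 = (5.9 − 0.0)/2 = 2.95 m; q_2 = 0.62 × 0.68 × 2.95 = 1.244 m³/s
w_3 = (8.4 − 2.4)/2 = 3 m; q_3 = 0.84 × 1.45 × 3 = 3.654 m³/s
w_4 = (10.4 − 5.9)/2 = 2.25 m; q_4 = 0.79 × 1.07 × 2.25 = 1.902 m³/s
w_5 = (12.1 − 8.4)/2 = 1.85 m; q_5 = 0.82 × 1.66 × 1.85 = 2.518 m³/s
w_6 = (16.5 − 10.4)/2 = 3.05 m; q_6 = 0.69 × 1.24 × 3.05 = 2.610 m³/s
w_7 = (20.4 − 12.1)/2 = 4.15 m; q_7 = 0.70 × 1.12 × 4.15 = 3.254 m³/s
w_8 = (20.4 − 16.5)/2 = 1.95 m; q_8 = 0.62 × 0.35 × 1.95 = 0.4232 m³/s
Q = Σ qᵢ = 15.75 m³/s

15.8 m³/s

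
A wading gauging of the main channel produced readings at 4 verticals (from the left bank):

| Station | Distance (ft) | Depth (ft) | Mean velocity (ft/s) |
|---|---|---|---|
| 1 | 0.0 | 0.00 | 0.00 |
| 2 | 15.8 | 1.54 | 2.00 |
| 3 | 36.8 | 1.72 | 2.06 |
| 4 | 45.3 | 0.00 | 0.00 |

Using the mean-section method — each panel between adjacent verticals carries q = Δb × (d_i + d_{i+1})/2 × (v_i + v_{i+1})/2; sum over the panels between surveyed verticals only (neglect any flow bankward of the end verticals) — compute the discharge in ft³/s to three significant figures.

Panel 1-2: Δb = 15.8 ft, d̄ = (0.00+1.54)/2 = 0.77, v̄ = (0.00+2.00)/2 = 1 → q = 15.8×0.77×1 = 12.17 ft³/s
Panel 2-3: Δb = 21 ft, d̄ = (1.54+1.72)/2 = 1.63, v̄ = (2.00+2.06)/2 = 2.03 → q = 21×1.63×2.03 = 69.49 ft³/s
Panel 3-4: Δb = 8.5 ft, d̄ = (1.72+0.00)/2 = 0.86, v̄ = (2.06+0.00)/2 = 1.03 → q = 8.5×0.86×1.03 = 7.529 ft³/s
Q = Σ q = 89.18 ft³/s

89.2 ft³/s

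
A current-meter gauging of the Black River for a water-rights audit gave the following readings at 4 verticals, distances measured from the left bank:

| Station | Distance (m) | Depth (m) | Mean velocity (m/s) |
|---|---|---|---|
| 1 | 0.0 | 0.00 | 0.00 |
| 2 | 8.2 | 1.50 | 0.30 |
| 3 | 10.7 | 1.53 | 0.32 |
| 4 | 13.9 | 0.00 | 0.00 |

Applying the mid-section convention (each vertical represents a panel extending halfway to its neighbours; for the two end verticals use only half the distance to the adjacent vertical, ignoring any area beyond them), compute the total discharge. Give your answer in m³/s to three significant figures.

3.80 m³/s

w_2 = (10.7 − 0.0)/2 = 5.35 m; q_2 = 0.30 × 1.50 × 5.35 = 2.408 m³/s
w_3 = (13.9 − 8.2)/2 = 2.85 m; q_3 = 0.32 × 1.53 × 2.85 = 1.395 m³/s
Stations 1, 4 contribute zero (depth or velocity is 0).
Q = Σ qᵢ = 3.803 m³/s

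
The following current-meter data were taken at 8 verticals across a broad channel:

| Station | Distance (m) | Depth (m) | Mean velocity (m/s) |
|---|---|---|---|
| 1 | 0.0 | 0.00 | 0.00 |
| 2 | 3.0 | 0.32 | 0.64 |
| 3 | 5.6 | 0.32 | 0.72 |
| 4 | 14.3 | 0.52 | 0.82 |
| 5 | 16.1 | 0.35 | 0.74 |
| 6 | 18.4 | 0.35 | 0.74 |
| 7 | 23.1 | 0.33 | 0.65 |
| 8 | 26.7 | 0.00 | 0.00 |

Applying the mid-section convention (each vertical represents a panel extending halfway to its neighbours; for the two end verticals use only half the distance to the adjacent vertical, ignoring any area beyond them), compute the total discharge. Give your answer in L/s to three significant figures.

w_2 = (5.6 − 0.0)/2 = 2.8 m; q_2 = 0.64 × 0.32 × 2.8 = 0.5734 m³/s
w_3 = (14.3 − 3.0)/2 = 5.65 m; q_3 = 0.72 × 0.32 × 5.65 = 1.302 m³/s
w_4 = (16.1 − 5.6)/2 = 5.25 m; q_4 = 0.82 × 0.52 × 5.25 = 2.239 m³/s
w_5 = (18.4 − 14.3)/2 = 2.05 m; q_5 = 0.74 × 0.35 × 2.05 = 0.5310 m³/s
w_6 = (23.1 − 16.1)/2 = 3.5 m; q_6 = 0.74 × 0.35 × 3.5 = 0.9065 m³/s
w_7 = (26.7 − 18.4)/2 = 4.15 m; q_7 = 0.65 × 0.33 × 4.15 = 0.8902 m³/s
Stations 1, 8 contribute zero (depth or velocity is 0).
Q = Σ qᵢ = 6.441 m³/s
= 6.441 × 1000 = 6441 L/s

6440 L/s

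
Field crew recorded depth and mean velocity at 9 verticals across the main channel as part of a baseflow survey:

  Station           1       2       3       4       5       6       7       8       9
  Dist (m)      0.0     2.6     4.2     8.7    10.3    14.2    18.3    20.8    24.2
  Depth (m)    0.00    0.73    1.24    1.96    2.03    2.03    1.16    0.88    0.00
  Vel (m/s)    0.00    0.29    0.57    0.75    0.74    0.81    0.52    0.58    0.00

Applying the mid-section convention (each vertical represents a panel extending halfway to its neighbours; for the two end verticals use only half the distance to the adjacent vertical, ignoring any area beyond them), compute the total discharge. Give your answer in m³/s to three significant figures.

w_2 = (4.2 − 0.0)/2 = 2.1 m; q_2 = 0.29 × 0.73 × 2.1 = 0.4446 m³/s
w_3 = (8.7 − 2.6)/2 = 3.05 m; q_3 = 0.57 × 1.24 × 3.05 = 2.156 m³/s
w_4 = (10.3 − 4.2)/2 = 3.05 m; q_4 = 0.75 × 1.96 × 3.05 = 4.484 m³/s
w_5 = (14.2 − 8.7)/2 = 2.75 m; q_5 = 0.74 × 2.03 × 2.75 = 4.131 m³/s
w_6 = (18.3 − 10.3)/2 = 4 m; q_6 = 0.81 × 2.03 × 4 = 6.577 m³/s
w_7 = (20.8 − 14.2)/2 = 3.3 m; q_7 = 0.52 × 1.16 × 3.3 = 1.991 m³/s
w_8 = (24.2 − 18.3)/2 = 2.95 m; q_8 = 0.58 × 0.88 × 2.95 = 1.506 m³/s
Stations 1, 9 contribute zero (depth or velocity is 0).
Q = Σ qᵢ = 21.29 m³/s

21.3 m³/s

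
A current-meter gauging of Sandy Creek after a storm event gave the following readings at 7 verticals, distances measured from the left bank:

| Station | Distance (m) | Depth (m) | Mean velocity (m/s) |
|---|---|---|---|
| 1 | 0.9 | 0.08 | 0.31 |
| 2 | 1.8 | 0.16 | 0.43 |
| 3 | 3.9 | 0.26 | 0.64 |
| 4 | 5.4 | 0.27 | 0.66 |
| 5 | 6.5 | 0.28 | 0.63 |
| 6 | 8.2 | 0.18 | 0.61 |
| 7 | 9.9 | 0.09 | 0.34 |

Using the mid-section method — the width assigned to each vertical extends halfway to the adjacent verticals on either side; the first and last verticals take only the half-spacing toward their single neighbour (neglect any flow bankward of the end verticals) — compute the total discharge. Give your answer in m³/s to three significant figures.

w_1 = (1.8 − 0.9)/2 = 0.45 m; q_1 = 0.31 × 0.08 × 0.45 = 0.01116 m³/s
w_2 = (3.9 − 0.9)/2 = 1.5 m; q_2 = 0.43 × 0.16 × 1.5 = 0.1032 m³/s
w_3 = (5.4 − 1.8)/2 = 1.8 m; q_3 = 0.64 × 0.26 × 1.8 = 0.2995 m³/s
w_4 = (6.5 − 3.9)/2 = 1.3 m; q_4 = 0.66 × 0.27 × 1.3 = 0.2317 m³/s
w_5 = (8.2 − 5.4)/2 = 1.4 m; q_5 = 0.63 × 0.28 × 1.4 = 0.2470 m³/s
w_6 = (9.9 − 6.5)/2 = 1.7 m; q_6 = 0.61 × 0.18 × 1.7 = 0.1867 m³/s
w_7 = (9.9 − 8.2)/2 = 0.85 m; q_7 = 0.34 × 0.09 × 0.85 = 0.02601 m³/s
Q = Σ qᵢ = 1.105 m³/s

1.11 m³/s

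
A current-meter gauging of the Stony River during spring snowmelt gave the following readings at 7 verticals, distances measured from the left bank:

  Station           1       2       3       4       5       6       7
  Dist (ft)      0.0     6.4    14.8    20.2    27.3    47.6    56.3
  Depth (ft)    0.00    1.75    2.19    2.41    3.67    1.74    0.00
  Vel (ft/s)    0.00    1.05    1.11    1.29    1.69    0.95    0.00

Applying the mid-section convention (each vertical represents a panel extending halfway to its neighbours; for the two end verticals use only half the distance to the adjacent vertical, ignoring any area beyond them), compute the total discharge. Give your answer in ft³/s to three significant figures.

159 ft³/s

w_2 = (14.8 − 0.0)/2 = 7.4 ft; q_2 = 1.05 × 1.75 × 7.4 = 13.60 ft³/s
w_3 = (20.2 − 6.4)/2 = 6.9 ft; q_3 = 1.11 × 2.19 × 6.9 = 16.77 ft³/s
w_4 = (27.3 − 14.8)/2 = 6.25 ft; q_4 = 1.29 × 2.41 × 6.25 = 19.43 ft³/s
w_5 = (47.6 − 20.2)/2 = 13.7 ft; q_5 = 1.69 × 3.67 × 13.7 = 84.97 ft³/s
w_6 = (56.3 − 27.3)/2 = 14.5 ft; q_6 = 0.95 × 1.74 × 14.5 = 23.97 ft³/s
Stations 1, 7 contribute zero (depth or velocity is 0).
Q = Σ qᵢ = 158.7 ft³/s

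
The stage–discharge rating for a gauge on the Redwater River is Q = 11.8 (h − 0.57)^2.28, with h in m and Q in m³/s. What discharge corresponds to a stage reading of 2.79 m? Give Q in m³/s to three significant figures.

72.7 m³/s

Q = 11.8 × (2.79 − 0.57)^2.28 = 11.8 × 2.22^2.28 = 72.71 m³/s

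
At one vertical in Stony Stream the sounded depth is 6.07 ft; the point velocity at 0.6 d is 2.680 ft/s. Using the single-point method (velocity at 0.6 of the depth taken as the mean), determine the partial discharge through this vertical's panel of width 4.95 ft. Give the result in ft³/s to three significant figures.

80.5 ft³/s

v̄ = v₀.₆ = 2.680 ft/s
q = v̄ × d × w = 2.680 × 6.07 × 4.95 = 80.52 ft³/s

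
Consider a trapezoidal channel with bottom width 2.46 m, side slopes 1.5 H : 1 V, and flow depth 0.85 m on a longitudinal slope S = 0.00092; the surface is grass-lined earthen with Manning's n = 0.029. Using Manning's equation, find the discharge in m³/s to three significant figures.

2.30 m³/s

A = (b + z·y)·y = (2.46 + 1.5×0.85)×0.85 = 3.175 m²
P = b + 2y√(1+z²) = 2.46 + 2×0.85×√(1+1.5²) = 5.525 m
R = A/P = 3.175/5.525 = 0.5746 m
Q = (1/n)·A·R^(2/3)·S^(1/2) = (1/0.029) × 3.175 × 0.5746^(2/3) × 0.00092^(1/2) = 2.295 m³/s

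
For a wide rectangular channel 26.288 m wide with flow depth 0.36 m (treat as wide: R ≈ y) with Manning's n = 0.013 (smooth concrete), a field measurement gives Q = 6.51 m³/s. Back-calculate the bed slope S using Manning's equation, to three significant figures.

0.000312

A = b·y = 26.288 × 0.36 = 9.464 m²
Wide channel: R ≈ y = 0.36 m
S = (Q·n / (1·A·R^(2/3)))² = (6.51×0.013 / (1×9.464×0.5061))² = 0.0003123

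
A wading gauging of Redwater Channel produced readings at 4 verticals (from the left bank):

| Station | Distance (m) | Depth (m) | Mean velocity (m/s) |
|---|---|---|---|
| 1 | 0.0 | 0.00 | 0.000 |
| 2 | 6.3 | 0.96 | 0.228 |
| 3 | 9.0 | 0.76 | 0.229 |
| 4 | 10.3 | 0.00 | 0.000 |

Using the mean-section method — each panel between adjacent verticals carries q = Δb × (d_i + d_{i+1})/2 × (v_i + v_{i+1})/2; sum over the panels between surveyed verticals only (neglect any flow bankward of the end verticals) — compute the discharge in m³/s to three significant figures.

0.932 m³/s

Panel 1-2: Δb = 6.3 m, d̄ = (0.00+0.96)/2 = 0.48, v̄ = (0.000+0.228)/2 = 0.114 → q = 6.3×0.48×0.114 = 0.3447 m³/s
Panel 2-3: Δb = 2.7 m, d̄ = (0.96+0.76)/2 = 0.86, v̄ = (0.228+0.229)/2 = 0.2285 → q = 2.7×0.86×0.2285 = 0.5306 m³/s
Panel 3-4: Δb = 1.3 m, d̄ = (0.76+0.00)/2 = 0.38, v̄ = (0.229+0.000)/2 = 0.1145 → q = 1.3×0.38×0.1145 = 0.05656 m³/s
Q = Σ q = 0.9319 m³/s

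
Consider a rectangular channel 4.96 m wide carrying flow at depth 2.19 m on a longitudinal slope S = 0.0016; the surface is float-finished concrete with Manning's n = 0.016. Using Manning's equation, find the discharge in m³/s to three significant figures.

A = b·y = 4.96 × 2.19 = 10.86 m²
P = b + 2y = 4.96 + 2×2.19 = 9.340 m
R = A/P = 10.86/9.340 = 1.163 m
Q = (1/n)·A·R^(2/3)·S^(1/2) = (1/0.016) × 10.86 × 1.163^(2/3) × 0.0016^(1/2) = 30.03 m³/s

30.0 m³/s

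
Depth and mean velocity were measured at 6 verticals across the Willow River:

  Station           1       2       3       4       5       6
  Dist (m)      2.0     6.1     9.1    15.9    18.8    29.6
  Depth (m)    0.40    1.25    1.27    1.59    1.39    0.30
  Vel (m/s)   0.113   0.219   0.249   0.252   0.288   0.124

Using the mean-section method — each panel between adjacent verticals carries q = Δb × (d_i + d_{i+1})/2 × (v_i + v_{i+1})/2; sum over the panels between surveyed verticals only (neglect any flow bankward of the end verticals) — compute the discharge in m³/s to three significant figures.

Panel 1-2: Δb = 4.1 m, d̄ = (0.40+1.25)/2 = 0.825, v̄ = (0.113+0.219)/2 = 0.166 → q = 4.1×0.825×0.166 = 0.5615 m³/s
Panel 2-3: Δb = 3 m, d̄ = (1.25+1.27)/2 = 1.26, v̄ = (0.219+0.249)/2 = 0.234 → q = 3×1.26×0.234 = 0.8845 m³/s
Panel 3-4: Δb = 6.8 m, d̄ = (1.27+1.59)/2 = 1.43, v̄ = (0.249+0.252)/2 = 0.2505 → q = 6.8×1.43×0.2505 = 2.436 m³/s
Panel 4-5: Δb = 2.9 m, d̄ = (1.59+1.39)/2 = 1.49, v̄ = (0.252+0.288)/2 = 0.27 → q = 2.9×1.49×0.27 = 1.167 m³/s
Panel 5-6: Δb = 10.8 m, d̄ = (1.39+0.30)/2 = 0.845, v̄ = (0.288+0.124)/2 = 0.206 → q = 10.8×0.845×0.206 = 1.880 m³/s
Q = Σ q = 6.929 m³/s

6.93 m³/s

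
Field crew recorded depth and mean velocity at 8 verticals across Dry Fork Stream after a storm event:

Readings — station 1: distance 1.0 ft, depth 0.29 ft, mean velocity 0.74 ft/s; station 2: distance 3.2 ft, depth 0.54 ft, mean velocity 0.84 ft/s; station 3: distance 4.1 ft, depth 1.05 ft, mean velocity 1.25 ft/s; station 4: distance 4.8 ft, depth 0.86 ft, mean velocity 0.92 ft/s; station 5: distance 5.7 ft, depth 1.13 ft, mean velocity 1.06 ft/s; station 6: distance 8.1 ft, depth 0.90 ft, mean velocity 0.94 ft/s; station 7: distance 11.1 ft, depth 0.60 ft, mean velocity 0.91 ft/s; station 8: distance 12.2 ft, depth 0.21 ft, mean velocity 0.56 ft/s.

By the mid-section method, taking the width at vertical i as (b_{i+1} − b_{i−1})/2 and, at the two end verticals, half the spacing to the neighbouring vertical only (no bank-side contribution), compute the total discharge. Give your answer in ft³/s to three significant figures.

w_1 = (3.2 − 1.0)/2 = 1.1 ft; q_1 = 0.74 × 0.29 × 1.1 = 0.2361 ft³/s
w_2 = (4.1 − 1.0)/2 = 1.55 ft; q_2 = 0.84 × 0.54 × 1.55 = 0.7031 ft³/s
w_3 = (4.8 − 3.2)/2 = 0.8 ft; q_3 = 1.25 × 1.05 × 0.8 = 1.050 ft³/s
w_4 = (5.7 − 4.1)/2 = 0.8 ft; q_4 = 0.92 × 0.86 × 0.8 = 0.6330 ft³/s
w_5 = (8.1 − 4.8)/2 = 1.65 ft; q_5 = 1.06 × 1.13 × 1.65 = 1.976 ft³/s
w_6 = (11.1 − 5.7)/2 = 2.7 ft; q_6 = 0.94 × 0.90 × 2.7 = 2.284 ft³/s
w_7 = (12.2 − 8.1)/2 = 2.05 ft; q_7 = 0.91 × 0.60 × 2.05 = 1.119 ft³/s
w_8 = (12.2 − 11.1)/2 = 0.55 ft; q_8 = 0.56 × 0.21 × 0.55 = 0.06468 ft³/s
Q = Σ qᵢ = 8.067 ft³/s

8.07 ft³/s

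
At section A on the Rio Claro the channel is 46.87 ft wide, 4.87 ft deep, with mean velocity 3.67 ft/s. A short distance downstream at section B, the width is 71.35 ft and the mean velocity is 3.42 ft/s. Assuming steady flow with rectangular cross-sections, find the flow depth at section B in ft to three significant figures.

Q = A₁V₁ = (46.87×4.87) × 3.67 = 837.7 ft³/s
d₂ = Q/(b₂ V₂) = 837.7/(71.35×3.42) = 3.433 ft

3.43 ft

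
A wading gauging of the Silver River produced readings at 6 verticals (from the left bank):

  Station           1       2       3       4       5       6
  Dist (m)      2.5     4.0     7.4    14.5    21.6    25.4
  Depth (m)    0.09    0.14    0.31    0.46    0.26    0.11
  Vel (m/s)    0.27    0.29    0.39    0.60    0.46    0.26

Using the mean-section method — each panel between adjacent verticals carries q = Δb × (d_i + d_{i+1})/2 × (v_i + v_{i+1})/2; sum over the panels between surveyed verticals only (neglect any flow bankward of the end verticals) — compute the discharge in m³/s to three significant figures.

Panel 1-2: Δb = 1.5 m, d̄ = (0.09+0.14)/2 = 0.115, v̄ = (0.27+0.29)/2 = 0.28 → q = 1.5×0.115×0.28 = 0.04830 m³/s
Panel 2-3: Δb = 3.4 m, d̄ = (0.14+0.31)/2 = 0.225, v̄ = (0.29+0.39)/2 = 0.34 → q = 3.4×0.225×0.34 = 0.2601 m³/s
Panel 3-4: Δb = 7.1 m, d̄ = (0.31+0.46)/2 = 0.385, v̄ = (0.39+0.60)/2 = 0.495 → q = 7.1×0.385×0.495 = 1.353 m³/s
Panel 4-5: Δb = 7.1 m, d̄ = (0.46+0.26)/2 = 0.36, v̄ = (0.60+0.46)/2 = 0.53 → q = 7.1×0.36×0.53 = 1.355 m³/s
Panel 5-6: Δb = 3.8 m, d̄ = (0.26+0.11)/2 = 0.185, v̄ = (0.46+0.26)/2 = 0.36 → q = 3.8×0.185×0.36 = 0.2531 m³/s
Q = Σ q = 3.269 m³/s

3.27 m³/s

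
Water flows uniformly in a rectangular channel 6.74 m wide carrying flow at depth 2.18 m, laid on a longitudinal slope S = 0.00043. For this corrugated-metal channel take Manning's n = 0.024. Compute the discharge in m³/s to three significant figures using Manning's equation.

A = b·y = 6.74 × 2.18 = 14.69 m²
P = b + 2y = 6.74 + 2×2.18 = 11.10 m
R = A/P = 14.69/11.10 = 1.324 m
Q = (1/n)·A·R^(2/3)·S^(1/2) = (1/0.024) × 14.69 × 1.324^(2/3) × 0.00043^(1/2) = 15.31 m³/s

15.3 m³/s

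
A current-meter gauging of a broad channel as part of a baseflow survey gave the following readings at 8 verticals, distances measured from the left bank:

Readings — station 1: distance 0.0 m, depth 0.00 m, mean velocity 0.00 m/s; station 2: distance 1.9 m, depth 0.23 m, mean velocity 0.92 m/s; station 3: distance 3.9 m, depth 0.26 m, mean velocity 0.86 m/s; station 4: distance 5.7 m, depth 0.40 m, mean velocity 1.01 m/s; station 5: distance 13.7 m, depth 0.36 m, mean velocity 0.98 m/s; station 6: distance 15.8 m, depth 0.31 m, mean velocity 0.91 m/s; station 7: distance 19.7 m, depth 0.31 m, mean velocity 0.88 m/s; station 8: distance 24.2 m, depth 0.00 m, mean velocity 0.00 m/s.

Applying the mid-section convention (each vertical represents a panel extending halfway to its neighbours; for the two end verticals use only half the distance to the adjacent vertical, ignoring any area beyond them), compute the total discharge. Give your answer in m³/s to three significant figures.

6.59 m³/s

w_2 = (3.9 − 0.0)/2 = 1.95 m; q_2 = 0.92 × 0.23 × 1.95 = 0.4126 m³/s
w_3 = (5.7 − 1.9)/2 = 1.9 m; q_3 = 0.86 × 0.26 × 1.9 = 0.4248 m³/s
w_4 = (13.7 − 3.9)/2 = 4.9 m; q_4 = 1.01 × 0.40 × 4.9 = 1.980 m³/s
w_5 = (15.8 − 5.7)/2 = 5.05 m; q_5 = 0.98 × 0.36 × 5.05 = 1.782 m³/s
w_6 = (19.7 − 13.7)/2 = 3 m; q_6 = 0.91 × 0.31 × 3 = 0.8463 m³/s
w_7 = (24.2 − 15.8)/2 = 4.2 m; q_7 = 0.88 × 0.31 × 4.2 = 1.146 m³/s
Stations 1, 8 contribute zero (depth or velocity is 0).
Q = Σ qᵢ = 6.591 m³/s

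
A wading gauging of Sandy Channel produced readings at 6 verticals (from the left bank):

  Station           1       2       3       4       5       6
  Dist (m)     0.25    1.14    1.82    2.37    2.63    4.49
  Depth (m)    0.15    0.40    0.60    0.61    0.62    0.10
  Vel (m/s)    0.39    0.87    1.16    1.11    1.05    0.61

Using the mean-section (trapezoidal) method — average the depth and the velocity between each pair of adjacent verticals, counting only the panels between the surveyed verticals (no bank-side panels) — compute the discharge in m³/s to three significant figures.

Panel 1-2: Δb = 0.89 m, d̄ = (0.15+0.40)/2 = 0.275, v̄ = (0.39+0.87)/2 = 0.63 → q = 0.89×0.275×0.63 = 0.1542 m³/s
Panel 2-3: Δb = 0.68 m, d̄ = (0.40+0.60)/2 = 0.5, v̄ = (0.87+1.16)/2 = 1.015 → q = 0.68×0.5×1.015 = 0.3451 m³/s
Panel 3-4: Δb = 0.55 m, d̄ = (0.60+0.61)/2 = 0.605, v̄ = (1.16+1.11)/2 = 1.135 → q = 0.55×0.605×1.135 = 0.3777 m³/s
Panel 4-5: Δb = 0.26 m, d̄ = (0.61+0.62)/2 = 0.615, v̄ = (1.11+1.05)/2 = 1.08 → q = 0.26×0.615×1.08 = 0.1727 m³/s
Panel 5-6: Δb = 1.86 m, d̄ = (0.62+0.10)/2 = 0.36, v̄ = (1.05+0.61)/2 = 0.83 → q = 1.86×0.36×0.83 = 0.5558 m³/s
Q = Σ q = 1.605 m³/s

1.61 m³/s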